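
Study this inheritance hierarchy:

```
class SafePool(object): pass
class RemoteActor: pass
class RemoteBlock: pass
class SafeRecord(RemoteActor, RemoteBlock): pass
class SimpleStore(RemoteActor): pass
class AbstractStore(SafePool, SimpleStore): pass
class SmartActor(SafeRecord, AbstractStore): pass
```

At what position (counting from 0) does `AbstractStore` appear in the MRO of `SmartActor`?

L[SmartActor] = SmartActor + merge(L[SafeRecord], L[AbstractStore], [SafeRecord AbstractStore])
  take SafeRecord:  [SafeRecord RemoteActor RemoteBlock object] + [AbstractStore SafePool SimpleStore RemoteActor object] + [SafeRecord AbstractStore]
  take AbstractStore:  [RemoteActor RemoteBlock object] + [AbstractStore SafePool SimpleStore RemoteActor object] + [AbstractStore]
  take SafePool:  [RemoteActor RemoteBlock object] + [SafePool SimpleStore RemoteActor object]
  take SimpleStore:  [RemoteActor RemoteBlock object] + [SimpleStore RemoteActor object]
  take RemoteActor:  [RemoteActor RemoteBlock object] + [RemoteActor object]
  take RemoteBlock:  [RemoteBlock object] + [object]
  take object:  [object] + [object]
MRO: SmartActor SafeRecord AbstractStore SafePool SimpleStore RemoteActor RemoteBlock object
AbstractStore sits at index 2.

2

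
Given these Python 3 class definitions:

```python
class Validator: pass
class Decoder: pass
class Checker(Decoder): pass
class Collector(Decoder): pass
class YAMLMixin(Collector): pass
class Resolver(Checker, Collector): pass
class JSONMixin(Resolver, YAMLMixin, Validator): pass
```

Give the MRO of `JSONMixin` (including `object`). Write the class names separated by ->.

L[JSONMixin] = JSONMixin + merge(L[Resolver], L[YAMLMixin], L[Validator], [Resolver YAMLMixin Validator])
  take Resolver:  [Resolver Checker Collector Decoder object] + [YAMLMixin Collector Decoder object] + [Validator object] + [Resolver YAMLMixin Validator]
  take Checker:  [Checker Collector Decoder object] + [YAMLMixin Collector Decoder object] + [Validator object] + [YAMLMixin Validator]
  take YAMLMixin:  [Collector Decoder object] + [YAMLMixin Collector Decoder object] + [Validator object] + [YAMLMixin Validator]
  take Collector:  [Collector Decoder object] + [Collector Decoder object] + [Validator object] + [Validator]
  take Decoder:  [Decoder object] + [Decoder object] + [Validator object] + [Validator]
  take Validator:  [object] + [object] + [Validator object] + [Validator]
  take object:  [object] + [object] + [object]

JSONMixin -> Resolver -> Checker -> YAMLMixin -> Collector -> Decoder -> Validator -> object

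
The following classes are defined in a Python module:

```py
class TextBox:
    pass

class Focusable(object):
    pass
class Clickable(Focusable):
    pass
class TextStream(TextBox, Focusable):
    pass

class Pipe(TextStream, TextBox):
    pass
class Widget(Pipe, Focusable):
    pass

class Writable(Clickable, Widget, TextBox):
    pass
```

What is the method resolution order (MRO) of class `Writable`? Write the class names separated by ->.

L[Writable] = Writable + merge(L[Clickable], L[Widget], L[TextBox], [Clickable Widget TextBox])
  take Clickable:  [Clickable Focusable object] + [Widget Pipe TextStream TextBox Focusable object] + [TextBox object] + [Clickable Widget TextBox]
  take Widget:  [Focusable object] + [Widget Pipe TextStream TextBox Focusable object] + [TextBox object] + [Widget TextBox]
  take Pipe:  [Focusable object] + [Pipe TextStream TextBox Focusable object] + [TextBox object] + [TextBox]
  take TextStream:  [Focusable object] + [TextStream TextBox Focusable object] + [TextBox object] + [TextBox]
  take TextBox:  [Focusable object] + [TextBox Focusable object] + [TextBox object] + [TextBox]
  take Focusable:  [Focusable object] + [Focusable object] + [object]
  take object:  [object] + [object] + [object]

Writable -> Clickable -> Widget -> Pipe -> TextStream -> TextBox -> Focusable -> object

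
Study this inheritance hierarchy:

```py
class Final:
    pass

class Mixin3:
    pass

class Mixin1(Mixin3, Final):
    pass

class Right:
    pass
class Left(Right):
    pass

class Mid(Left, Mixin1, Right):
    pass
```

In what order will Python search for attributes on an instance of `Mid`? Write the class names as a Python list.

[Mid, Left, Mixin1, Right, Mixin3, Final, object]

L[Mid] = Mid + merge(L[Left], L[Mixin1], L[Right], [Left Mixin1 Right])
  take Left:  [Left Right object] + [Mixin1 Mixin3 Final object] + [Right object] + [Left Mixin1 Right]
  take Mixin1:  [Right object] + [Mixin1 Mixin3 Final object] + [Right object] + [Mixin1 Right]
  take Right:  [Right object] + [Mixin3 Final object] + [Right object] + [Right]
  take Mixin3:  [object] + [Mixin3 Final object] + [object]
  take Final:  [object] + [Final object] + [object]
  take object:  [object] + [object] + [object]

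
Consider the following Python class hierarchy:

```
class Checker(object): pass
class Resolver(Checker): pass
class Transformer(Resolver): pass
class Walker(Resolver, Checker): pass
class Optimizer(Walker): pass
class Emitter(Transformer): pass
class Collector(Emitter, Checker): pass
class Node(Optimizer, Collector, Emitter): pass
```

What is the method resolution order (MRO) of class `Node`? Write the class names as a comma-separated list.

Node, Optimizer, Walker, Collector, Emitter, Transformer, Resolver, Checker, object

L[Node] = Node + merge(L[Optimizer], L[Collector], L[Emitter], [Optimizer Collector Emitter])
  take Optimizer:  [Optimizer Walker Resolver Checker object] + [Collector Emitter Transformer Resolver Checker object] + [Emitter Transformer Resolver Checker object] + [Optimizer Collector Emitter]
  take Walker:  [Walker Resolver Checker object] + [Collector Emitter Transformer Resolver Checker object] + [Emitter Transformer Resolver Checker object] + [Collector Emitter]
  take Collector:  [Resolver Checker object] + [Collector Emitter Transformer Resolver Checker object] + [Emitter Transformer Resolver Checker object] + [Collector Emitter]
  take Emitter:  [Resolver Checker object] + [Emitter Transformer Resolver Checker object] + [Emitter Transformer Resolver Checker object] + [Emitter]
  take Transformer:  [Resolver Checker object] + [Transformer Resolver Checker object] + [Transformer Resolver Checker object]
  take Resolver:  [Resolver Checker object] + [Resolver Checker object] + [Resolver Checker object]
  take Checker:  [Checker object] + [Checker object] + [Checker object]
  take object:  [object] + [object] + [object]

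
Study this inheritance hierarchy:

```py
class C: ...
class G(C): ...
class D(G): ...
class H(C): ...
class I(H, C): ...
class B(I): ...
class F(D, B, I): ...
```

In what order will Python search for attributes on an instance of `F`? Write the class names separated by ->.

F -> D -> G -> B -> I -> H -> C -> object

L[F] = F + merge(L[D], L[B], L[I], [D B I])
  take D:  [D G C object] + [B I H C object] + [I H C object] + [D B I]
  take G:  [G C object] + [B I H C object] + [I H C object] + [B I]
  take B:  [C object] + [B I H C object] + [I H C object] + [B I]
  take I:  [C object] + [I H C object] + [I H C object] + [I]
  take H:  [C object] + [H C object] + [H C object]
  take C:  [C object] + [C object] + [C object]
  take object:  [object] + [object] + [object]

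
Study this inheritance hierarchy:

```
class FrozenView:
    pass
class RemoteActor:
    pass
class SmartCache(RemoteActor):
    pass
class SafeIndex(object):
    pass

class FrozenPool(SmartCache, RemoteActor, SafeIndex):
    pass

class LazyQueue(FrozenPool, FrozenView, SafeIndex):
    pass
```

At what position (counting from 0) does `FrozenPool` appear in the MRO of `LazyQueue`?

1

L[LazyQueue] = LazyQueue + merge(L[FrozenPool], L[FrozenView], L[SafeIndex], [FrozenPool FrozenView SafeIndex])
  take FrozenPool:  [FrozenPool SmartCache RemoteActor SafeIndex object] + [FrozenView object] + [SafeIndex object] + [FrozenPool FrozenView SafeIndex]
  take SmartCache:  [SmartCache RemoteActor SafeIndex object] + [FrozenView object] + [SafeIndex object] + [FrozenView SafeIndex]
  take RemoteActor:  [RemoteActor SafeIndex object] + [FrozenView object] + [SafeIndex object] + [FrozenView SafeIndex]
  take FrozenView:  [SafeIndex object] + [FrozenView object] + [SafeIndex object] + [FrozenView SafeIndex]
  take SafeIndex:  [SafeIndex object] + [object] + [SafeIndex object] + [SafeIndex]
  take object:  [object] + [object] + [object]
MRO: LazyQueue FrozenPool SmartCache RemoteActor FrozenView SafeIndex object
FrozenPool sits at index 1.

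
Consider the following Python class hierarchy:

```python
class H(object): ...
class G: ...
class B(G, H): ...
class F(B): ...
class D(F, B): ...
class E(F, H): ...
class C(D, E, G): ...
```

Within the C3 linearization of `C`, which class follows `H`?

object

L[C] = C + merge(L[D], L[E], L[G], [D E G])
  take D:  [D F B G H object] + [E F B G H object] + [G object] + [D E G]
  take E:  [F B G H object] + [E F B G H object] + [G object] + [E G]
  take F:  [F B G H object] + [F B G H object] + [G object] + [G]
  take B:  [B G H object] + [B G H object] + [G object] + [G]
  take G:  [G H object] + [G H object] + [G object] + [G]
  take H:  [H object] + [H object] + [object]
  take object:  [object] + [object] + [object]
MRO: C D E F B G H object
H is at position 6; next is object.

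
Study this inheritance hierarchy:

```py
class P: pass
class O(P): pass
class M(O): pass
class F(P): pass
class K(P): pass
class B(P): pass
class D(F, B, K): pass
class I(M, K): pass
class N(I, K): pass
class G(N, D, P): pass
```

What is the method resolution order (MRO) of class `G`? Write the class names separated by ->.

L[G] = G + merge(L[N], L[D], L[P], [N D P])
  take N:  [N I M O K P object] + [D F B K P object] + [P object] + [N D P]
  take I:  [I M O K P object] + [D F B K P object] + [P object] + [D P]
  take M:  [M O K P object] + [D F B K P object] + [P object] + [D P]
  take O:  [O K P object] + [D F B K P object] + [P object] + [D P]
  take D:  [K P object] + [D F B K P object] + [P object] + [D P]
  take F:  [K P object] + [F B K P object] + [P object] + [P]
  take B:  [K P object] + [B K P object] + [P object] + [P]
  take K:  [K P object] + [K P object] + [P object] + [P]
  take P:  [P object] + [P object] + [P object] + [P]
  take object:  [object] + [object] + [object]

G -> N -> I -> M -> O -> D -> F -> B -> K -> P -> object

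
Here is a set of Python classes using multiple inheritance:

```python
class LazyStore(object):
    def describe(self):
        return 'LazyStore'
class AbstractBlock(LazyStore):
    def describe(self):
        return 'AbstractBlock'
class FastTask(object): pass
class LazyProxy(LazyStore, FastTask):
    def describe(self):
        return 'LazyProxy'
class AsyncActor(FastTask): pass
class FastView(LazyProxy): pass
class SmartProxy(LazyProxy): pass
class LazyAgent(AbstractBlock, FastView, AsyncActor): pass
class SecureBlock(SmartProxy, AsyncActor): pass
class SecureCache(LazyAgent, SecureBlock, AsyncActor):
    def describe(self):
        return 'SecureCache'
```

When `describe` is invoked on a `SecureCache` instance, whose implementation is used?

L[SecureCache] = SecureCache + merge(L[LazyAgent], L[SecureBlock], L[AsyncActor], [LazyAgent SecureBlock AsyncActor])
  take LazyAgent:  [LazyAgent AbstractBlock FastView LazyProxy LazyStore AsyncActor FastTask object] + [SecureBlock SmartProxy LazyProxy LazyStore AsyncActor FastTask object] + [AsyncActor FastTask object] + [LazyAgent SecureBlock AsyncActor]
  take AbstractBlock:  [AbstractBlock FastView LazyProxy LazyStore AsyncActor FastTask object] + [SecureBlock SmartProxy LazyProxy LazyStore AsyncActor FastTask object] + [AsyncActor FastTask object] + [SecureBlock AsyncActor]
  take FastView:  [FastView LazyProxy LazyStore AsyncActor FastTask object] + [SecureBlock SmartProxy LazyProxy LazyStore AsyncActor FastTask object] + [AsyncActor FastTask object] + [SecureBlock AsyncActor]
  take SecureBlock:  [LazyProxy LazyStore AsyncActor FastTask object] + [SecureBlock SmartProxy LazyProxy LazyStore AsyncActor FastTask object] + [AsyncActor FastTask object] + [SecureBlock AsyncActor]
  take SmartProxy:  [LazyProxy LazyStore AsyncActor FastTask object] + [SmartProxy LazyProxy LazyStore AsyncActor FastTask object] + [AsyncActor FastTask object] + [AsyncActor]
  take LazyProxy:  [LazyProxy LazyStore AsyncActor FastTask object] + [LazyProxy LazyStore AsyncActor FastTask object] + [AsyncActor FastTask object] + [AsyncActor]
  take LazyStore:  [LazyStore AsyncActor FastTask object] + [LazyStore AsyncActor FastTask object] + [AsyncActor FastTask object] + [AsyncActor]
  take AsyncActor:  [AsyncActor FastTask object] + [AsyncActor FastTask object] + [AsyncActor FastTask object] + [AsyncActor]
  take FastTask:  [FastTask object] + [FastTask object] + [FastTask object]
  take object:  [object] + [object] + [object]
MRO: SecureCache LazyAgent AbstractBlock FastView SecureBlock SmartProxy LazyProxy LazyStore AsyncActor FastTask object
describe is defined in: AbstractBlock, LazyProxy, LazyStore, SecureCache. First along the MRO is SecureCache.

SecureCache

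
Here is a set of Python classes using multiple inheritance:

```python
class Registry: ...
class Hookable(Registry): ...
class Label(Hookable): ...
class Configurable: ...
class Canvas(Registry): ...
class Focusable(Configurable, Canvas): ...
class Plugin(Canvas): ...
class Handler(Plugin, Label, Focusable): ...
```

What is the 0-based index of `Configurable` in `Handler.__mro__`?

L[Handler] = Handler + merge(L[Plugin], L[Label], L[Focusable], [Plugin Label Focusable])
  take Plugin:  [Plugin Canvas Registry object] + [Label Hookable Registry object] + [Focusable Configurable Canvas Registry object] + [Plugin Label Focusable]
  take Label:  [Canvas Registry object] + [Label Hookable Registry object] + [Focusable Configurable Canvas Registry object] + [Label Focusable]
  take Hookable:  [Canvas Registry object] + [Hookable Registry object] + [Focusable Configurable Canvas Registry object] + [Focusable]
  take Focusable:  [Canvas Registry object] + [Registry object] + [Focusable Configurable Canvas Registry object] + [Focusable]
  take Configurable:  [Canvas Registry object] + [Registry object] + [Configurable Canvas Registry object]
  take Canvas:  [Canvas Registry object] + [Registry object] + [Canvas Registry object]
  take Registry:  [Registry object] + [Registry object] + [Registry object]
  take object:  [object] + [object] + [object]
MRO: Handler Plugin Label Hookable Focusable Configurable Canvas Registry object
Configurable sits at index 5.

5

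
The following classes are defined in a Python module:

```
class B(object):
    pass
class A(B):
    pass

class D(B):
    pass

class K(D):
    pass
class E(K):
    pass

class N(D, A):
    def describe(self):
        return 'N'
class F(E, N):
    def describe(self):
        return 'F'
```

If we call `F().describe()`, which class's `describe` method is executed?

F

L[F] = F + merge(L[E], L[N], [E N])
  take E:  [E K D B object] + [N D A B object] + [E N]
  take K:  [K D B object] + [N D A B object] + [N]
  take N:  [D B object] + [N D A B object] + [N]
  take D:  [D B object] + [D A B object]
  take A:  [B object] + [A B object]
  take B:  [B object] + [B object]
  take object:  [object] + [object]
MRO: F E K N D A B object
describe is defined in: F, N. First along the MRO is F.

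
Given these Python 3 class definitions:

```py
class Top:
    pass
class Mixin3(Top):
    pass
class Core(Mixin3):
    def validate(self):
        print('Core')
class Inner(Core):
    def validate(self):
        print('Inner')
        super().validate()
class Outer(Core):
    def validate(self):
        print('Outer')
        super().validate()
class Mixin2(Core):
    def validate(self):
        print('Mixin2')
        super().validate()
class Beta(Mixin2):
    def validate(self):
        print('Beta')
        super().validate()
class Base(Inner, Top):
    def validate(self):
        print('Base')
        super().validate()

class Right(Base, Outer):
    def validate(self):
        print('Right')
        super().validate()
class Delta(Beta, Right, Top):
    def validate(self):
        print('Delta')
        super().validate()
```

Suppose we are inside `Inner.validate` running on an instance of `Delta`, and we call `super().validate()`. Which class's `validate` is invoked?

Outer

L[Delta] = Delta + merge(L[Beta], L[Right], L[Top], [Beta Right Top])
  take Beta:  [Beta Mixin2 Core Mixin3 Top object] + [Right Base Inner Outer Core Mixin3 Top object] + [Top object] + [Beta Right Top]
  take Mixin2:  [Mixin2 Core Mixin3 Top object] + [Right Base Inner Outer Core Mixin3 Top object] + [Top object] + [Right Top]
  take Right:  [Core Mixin3 Top object] + [Right Base Inner Outer Core Mixin3 Top object] + [Top object] + [Right Top]
  take Base:  [Core Mixin3 Top object] + [Base Inner Outer Core Mixin3 Top object] + [Top object] + [Top]
  take Inner:  [Core Mixin3 Top object] + [Inner Outer Core Mixin3 Top object] + [Top object] + [Top]
  take Outer:  [Core Mixin3 Top object] + [Outer Core Mixin3 Top object] + [Top object] + [Top]
  take Core:  [Core Mixin3 Top object] + [Core Mixin3 Top object] + [Top object] + [Top]
  take Mixin3:  [Mixin3 Top object] + [Mixin3 Top object] + [Top object] + [Top]
  take Top:  [Top object] + [Top object] + [Top object] + [Top]
  take object:  [object] + [object] + [object]
MRO: Delta Beta Mixin2 Right Base Inner Outer Core Mixin3 Top object
super() in Inner.validate on a Delta instance goes to the class after Inner in Delta's MRO: Outer.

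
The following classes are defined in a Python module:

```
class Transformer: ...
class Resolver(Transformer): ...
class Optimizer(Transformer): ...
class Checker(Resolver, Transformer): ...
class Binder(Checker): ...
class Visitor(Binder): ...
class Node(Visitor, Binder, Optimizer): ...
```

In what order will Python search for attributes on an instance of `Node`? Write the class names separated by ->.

Node -> Visitor -> Binder -> Checker -> Resolver -> Optimizer -> Transformer -> object

L[Node] = Node + merge(L[Visitor], L[Binder], L[Optimizer], [Visitor Binder Optimizer])
  take Visitor:  [Visitor Binder Checker Resolver Transformer object] + [Binder Checker Resolver Transformer object] + [Optimizer Transformer object] + [Visitor Binder Optimizer]
  take Binder:  [Binder Checker Resolver Transformer object] + [Binder Checker Resolver Transformer object] + [Optimizer Transformer object] + [Binder Optimizer]
  take Checker:  [Checker Resolver Transformer object] + [Checker Resolver Transformer object] + [Optimizer Transformer object] + [Optimizer]
  take Resolver:  [Resolver Transformer object] + [Resolver Transformer object] + [Optimizer Transformer object] + [Optimizer]
  take Optimizer:  [Transformer object] + [Transformer object] + [Optimizer Transformer object] + [Optimizer]
  take Transformer:  [Transformer object] + [Transformer object] + [Transformer object]
  take object:  [object] + [object] + [object]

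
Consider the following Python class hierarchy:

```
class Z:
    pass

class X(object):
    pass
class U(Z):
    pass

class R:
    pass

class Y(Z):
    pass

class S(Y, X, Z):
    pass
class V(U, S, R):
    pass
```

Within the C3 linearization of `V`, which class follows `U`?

S

L[V] = V + merge(L[U], L[S], L[R], [U S R])
  take U:  [U Z object] + [S Y X Z object] + [R object] + [U S R]
  take S:  [Z object] + [S Y X Z object] + [R object] + [S R]
  take Y:  [Z object] + [Y X Z object] + [R object] + [R]
  take X:  [Z object] + [X Z object] + [R object] + [R]
  take Z:  [Z object] + [Z object] + [R object] + [R]
  take R:  [object] + [object] + [R object] + [R]
  take object:  [object] + [object] + [object]
MRO: V U S Y X Z R object
U is at position 1; next is S.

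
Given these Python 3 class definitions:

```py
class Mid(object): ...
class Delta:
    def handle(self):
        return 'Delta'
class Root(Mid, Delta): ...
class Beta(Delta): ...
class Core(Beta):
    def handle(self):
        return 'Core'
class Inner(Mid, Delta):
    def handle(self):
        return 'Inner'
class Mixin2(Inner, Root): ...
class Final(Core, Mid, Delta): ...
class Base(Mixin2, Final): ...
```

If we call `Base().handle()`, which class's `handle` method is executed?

Inner

L[Base] = Base + merge(L[Mixin2], L[Final], [Mixin2 Final])
  take Mixin2:  [Mixin2 Inner Root Mid Delta object] + [Final Core Beta Mid Delta object] + [Mixin2 Final]
  take Inner:  [Inner Root Mid Delta object] + [Final Core Beta Mid Delta object] + [Final]
  take Root:  [Root Mid Delta object] + [Final Core Beta Mid Delta object] + [Final]
  take Final:  [Mid Delta object] + [Final Core Beta Mid Delta object] + [Final]
  take Core:  [Mid Delta object] + [Core Beta Mid Delta object]
  take Beta:  [Mid Delta object] + [Beta Mid Delta object]
  take Mid:  [Mid Delta object] + [Mid Delta object]
  take Delta:  [Delta object] + [Delta object]
  take object:  [object] + [object]
MRO: Base Mixin2 Inner Root Final Core Beta Mid Delta object
handle is defined in: Core, Delta, Inner. First along the MRO is Inner.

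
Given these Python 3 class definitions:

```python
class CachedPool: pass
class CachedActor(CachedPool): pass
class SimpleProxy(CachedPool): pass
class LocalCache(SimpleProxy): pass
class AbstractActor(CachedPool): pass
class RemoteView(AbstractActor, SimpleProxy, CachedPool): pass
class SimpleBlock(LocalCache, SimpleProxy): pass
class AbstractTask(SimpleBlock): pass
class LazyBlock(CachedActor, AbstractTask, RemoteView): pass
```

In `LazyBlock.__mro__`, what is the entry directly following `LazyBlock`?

L[LazyBlock] = LazyBlock + merge(L[CachedActor], L[AbstractTask], L[RemoteView], [CachedActor AbstractTask RemoteView])
  take CachedActor:  [CachedActor CachedPool object] + [AbstractTask SimpleBlock LocalCache SimpleProxy CachedPool object] + [RemoteView AbstractActor SimpleProxy CachedPool object] + [CachedActor AbstractTask RemoteView]
  take AbstractTask:  [CachedPool object] + [AbstractTask SimpleBlock LocalCache SimpleProxy CachedPool object] + [RemoteView AbstractActor SimpleProxy CachedPool object] + [AbstractTask RemoteView]
  take SimpleBlock:  [CachedPool object] + [SimpleBlock LocalCache SimpleProxy CachedPool object] + [RemoteView AbstractActor SimpleProxy CachedPool object] + [RemoteView]
  take LocalCache:  [CachedPool object] + [LocalCache SimpleProxy CachedPool object] + [RemoteView AbstractActor SimpleProxy CachedPool object] + [RemoteView]
  take RemoteView:  [CachedPool object] + [SimpleProxy CachedPool object] + [RemoteView AbstractActor SimpleProxy CachedPool object] + [RemoteView]
  take AbstractActor:  [CachedPool object] + [SimpleProxy CachedPool object] + [AbstractActor SimpleProxy CachedPool object]
  take SimpleProxy:  [CachedPool object] + [SimpleProxy CachedPool object] + [SimpleProxy CachedPool object]
  take CachedPool:  [CachedPool object] + [CachedPool object] + [CachedPool object]
  take object:  [object] + [object] + [object]
MRO: LazyBlock CachedActor AbstractTask SimpleBlock LocalCache RemoteView AbstractActor SimpleProxy CachedPool object
LazyBlock is at position 0; next is CachedActor.

CachedActor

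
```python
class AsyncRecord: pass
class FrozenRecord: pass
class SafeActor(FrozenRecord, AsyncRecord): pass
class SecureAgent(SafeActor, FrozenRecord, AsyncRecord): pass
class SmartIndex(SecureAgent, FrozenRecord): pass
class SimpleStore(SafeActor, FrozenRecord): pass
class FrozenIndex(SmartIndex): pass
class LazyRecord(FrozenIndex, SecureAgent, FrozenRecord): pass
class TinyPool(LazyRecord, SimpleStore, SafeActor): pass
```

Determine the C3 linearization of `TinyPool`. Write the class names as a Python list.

L[TinyPool] = TinyPool + merge(L[LazyRecord], L[SimpleStore], L[SafeActor], [LazyRecord SimpleStore SafeActor])
  take LazyRecord:  [LazyRecord FrozenIndex SmartIndex SecureAgent SafeActor FrozenRecord AsyncRecord object] + [SimpleStore SafeActor FrozenRecord AsyncRecord object] + [SafeActor FrozenRecord AsyncRecord object] + [LazyRecord SimpleStore SafeActor]
  take FrozenIndex:  [FrozenIndex SmartIndex SecureAgent SafeActor FrozenRecord AsyncRecord object] + [SimpleStore SafeActor FrozenRecord AsyncRecord object] + [SafeActor FrozenRecord AsyncRecord object] + [SimpleStore SafeActor]
  take SmartIndex:  [SmartIndex SecureAgent SafeActor FrozenRecord AsyncRecord object] + [SimpleStore SafeActor FrozenRecord AsyncRecord object] + [SafeActor FrozenRecord AsyncRecord object] + [SimpleStore SafeActor]
  take SecureAgent:  [SecureAgent SafeActor FrozenRecord AsyncRecord object] + [SimpleStore SafeActor FrozenRecord AsyncRecord object] + [SafeActor FrozenRecord AsyncRecord object] + [SimpleStore SafeActor]
  take SimpleStore:  [SafeActor FrozenRecord AsyncRecord object] + [SimpleStore SafeActor FrozenRecord AsyncRecord object] + [SafeActor FrozenRecord AsyncRecord object] + [SimpleStore SafeActor]
  take SafeActor:  [SafeActor FrozenRecord AsyncRecord object] + [SafeActor FrozenRecord AsyncRecord object] + [SafeActor FrozenRecord AsyncRecord object] + [SafeActor]
  take FrozenRecord:  [FrozenRecord AsyncRecord object] + [FrozenRecord AsyncRecord object] + [FrozenRecord AsyncRecord object]
  take AsyncRecord:  [AsyncRecord object] + [AsyncRecord object] + [AsyncRecord object]
  take object:  [object] + [object] + [object]

[TinyPool, LazyRecord, FrozenIndex, SmartIndex, SecureAgent, SimpleStore, SafeActor, FrozenRecord, AsyncRecord, object]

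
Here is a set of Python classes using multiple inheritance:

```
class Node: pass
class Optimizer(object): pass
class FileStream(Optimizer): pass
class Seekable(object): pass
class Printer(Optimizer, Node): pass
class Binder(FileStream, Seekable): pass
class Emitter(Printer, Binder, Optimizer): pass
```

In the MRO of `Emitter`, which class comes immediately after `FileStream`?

L[Emitter] = Emitter + merge(L[Printer], L[Binder], L[Optimizer], [Printer Binder Optimizer])
  take Printer:  [Printer Optimizer Node object] + [Binder FileStream Optimizer Seekable object] + [Optimizer object] + [Printer Binder Optimizer]
  take Binder:  [Optimizer Node object] + [Binder FileStream Optimizer Seekable object] + [Optimizer object] + [Binder Optimizer]
  take FileStream:  [Optimizer Node object] + [FileStream Optimizer Seekable object] + [Optimizer object] + [Optimizer]
  take Optimizer:  [Optimizer Node object] + [Optimizer Seekable object] + [Optimizer object] + [Optimizer]
  take Node:  [Node object] + [Seekable object] + [object]
  take Seekable:  [object] + [Seekable object] + [object]
  take object:  [object] + [object] + [object]
MRO: Emitter Printer Binder FileStream Optimizer Node Seekable object
FileStream is at position 3; next is Optimizer.

Optimizer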